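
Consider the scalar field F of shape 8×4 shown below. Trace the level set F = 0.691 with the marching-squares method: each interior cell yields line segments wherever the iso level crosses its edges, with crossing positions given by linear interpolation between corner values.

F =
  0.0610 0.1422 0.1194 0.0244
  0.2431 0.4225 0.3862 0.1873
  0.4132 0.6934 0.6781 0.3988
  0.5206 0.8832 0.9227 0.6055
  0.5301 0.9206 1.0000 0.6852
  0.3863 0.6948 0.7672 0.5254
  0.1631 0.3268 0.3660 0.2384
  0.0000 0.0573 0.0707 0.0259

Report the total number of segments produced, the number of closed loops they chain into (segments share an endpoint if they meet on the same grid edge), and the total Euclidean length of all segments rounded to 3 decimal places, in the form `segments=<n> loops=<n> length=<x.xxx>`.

segments=12 loops=1 length=9.127

cell (1,0): code 0100 → (1.991,1.000)–(2.000,0.991)
cell (1,1): code 1000 → (2.000,1.157)–(1.991,1.000)
cell (2,0): code 0110 → (2.000,0.991)–(3.000,0.470)
cell (2,1): code 1101 → (2.053,2.000)–(2.000,1.157)
cell (2,2): code 1000 → (3.000,2.730)–(2.053,2.000)
cell (3,0): code 0110 → (3.000,0.470)–(4.000,0.412)
cell (3,2): code 1001 → (4.000,2.982)–(3.000,2.730)
cell (4,0): code 0110 → (4.000,0.412)–(5.000,0.988)
cell (4,2): code 1001 → (5.000,2.315)–(4.000,2.982)
cell (5,0): code 0010 → (5.000,0.988)–(5.010,1.000)
cell (5,1): code 0011 → (5.010,1.000)–(5.190,2.000)
cell (5,2): code 0001 → (5.190,2.000)–(5.000,2.315)
total: 12 segments, chained into 1 closed loop(s), length Σ = 9.126538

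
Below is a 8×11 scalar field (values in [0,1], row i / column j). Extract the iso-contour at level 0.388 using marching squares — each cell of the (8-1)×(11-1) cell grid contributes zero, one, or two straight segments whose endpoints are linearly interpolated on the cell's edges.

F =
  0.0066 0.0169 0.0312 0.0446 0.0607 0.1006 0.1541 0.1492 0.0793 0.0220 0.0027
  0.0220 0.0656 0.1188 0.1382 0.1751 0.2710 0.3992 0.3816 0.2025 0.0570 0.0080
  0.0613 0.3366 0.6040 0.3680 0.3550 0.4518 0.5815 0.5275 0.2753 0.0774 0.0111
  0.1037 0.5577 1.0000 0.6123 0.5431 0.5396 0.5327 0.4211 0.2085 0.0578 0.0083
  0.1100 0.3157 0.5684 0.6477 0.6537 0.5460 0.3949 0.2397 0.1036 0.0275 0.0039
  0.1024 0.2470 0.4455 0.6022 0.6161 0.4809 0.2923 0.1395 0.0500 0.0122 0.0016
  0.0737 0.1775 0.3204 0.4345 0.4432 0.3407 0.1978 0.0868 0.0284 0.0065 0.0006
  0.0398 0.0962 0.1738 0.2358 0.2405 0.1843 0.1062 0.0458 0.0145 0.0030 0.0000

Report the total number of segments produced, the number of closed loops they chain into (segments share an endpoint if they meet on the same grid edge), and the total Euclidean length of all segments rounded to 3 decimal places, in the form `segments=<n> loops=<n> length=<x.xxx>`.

cell (0,5): code 0100 → (0.954,6.000)–(1.000,5.913)
cell (0,6): code 1000 → (1.000,6.636)–(0.954,6.000)
cell (1,1): code 0100 → (1.555,2.000)–(2.000,1.192)
cell (1,2): code 1000 → (2.000,2.915)–(1.555,2.000)
cell (1,4): code 0100 → (1.647,5.000)–(2.000,4.341)
cell (1,5): code 1110 → (1.000,5.913)–(1.647,5.000)
cell (1,6): code 1101 → (1.044,7.000)–(1.000,6.636)
cell (1,7): code 1000 → (2.000,7.553)–(1.044,7.000)
cell (2,0): code 0100 → (2.232,1.000)–(3.000,0.626)
cell (2,1): code 1110 → (2.000,1.192)–(2.232,1.000)
cell (2,2): code 1101 → (2.082,3.000)–(2.000,2.915)
cell (2,3): code 1100 → (2.175,4.000)–(2.082,3.000)
cell (2,4): code 1110 → (2.000,4.341)–(2.175,4.000)
cell (2,7): code 1001 → (3.000,7.156)–(2.000,7.553)
cell (3,0): code 0010 → (3.000,0.626)–(3.701,1.000)
cell (3,1): code 0111 → (3.701,1.000)–(4.000,1.286)
cell (3,6): code 1011 → (4.000,6.044)–(3.182,7.000)
cell (3,7): code 0001 → (3.182,7.000)–(3.000,7.156)
cell (4,1): code 0110 → (4.000,1.286)–(5.000,1.710)
cell (4,5): code 1011 → (5.000,5.493)–(4.067,6.000)
cell (4,6): code 0001 → (4.067,6.000)–(4.000,6.044)
cell (5,1): code 0010 → (5.000,1.710)–(5.460,2.000)
cell (5,2): code 0111 → (5.460,2.000)–(6.000,2.592)
cell (5,4): code 1011 → (6.000,4.539)–(5.663,5.000)
cell (5,5): code 0001 → (5.663,5.000)–(5.000,5.493)
cell (6,2): code 0010 → (6.000,2.592)–(6.234,3.000)
cell (6,3): code 0011 → (6.234,3.000)–(6.272,4.000)
cell (6,4): code 0001 → (6.272,4.000)–(6.000,4.539)
total: 28 segments, chained into 1 closed loop(s), length Σ = 19.502067

segments=28 loops=1 length=19.502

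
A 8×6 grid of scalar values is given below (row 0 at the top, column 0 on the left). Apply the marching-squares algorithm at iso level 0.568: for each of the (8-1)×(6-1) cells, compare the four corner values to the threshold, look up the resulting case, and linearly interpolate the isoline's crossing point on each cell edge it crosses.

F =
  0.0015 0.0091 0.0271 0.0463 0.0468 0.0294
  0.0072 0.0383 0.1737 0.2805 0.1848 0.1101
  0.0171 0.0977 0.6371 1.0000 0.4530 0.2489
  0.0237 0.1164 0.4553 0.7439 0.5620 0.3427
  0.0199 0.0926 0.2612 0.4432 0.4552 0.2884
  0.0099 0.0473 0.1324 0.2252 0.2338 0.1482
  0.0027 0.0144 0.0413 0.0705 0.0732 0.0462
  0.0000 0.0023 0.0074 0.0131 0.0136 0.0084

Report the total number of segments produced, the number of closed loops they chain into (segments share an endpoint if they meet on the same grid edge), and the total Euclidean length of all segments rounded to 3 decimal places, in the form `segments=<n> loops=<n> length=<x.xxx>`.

segments=8 loops=1 length=6.410

cell (1,1): code 0100 → (1.851,2.000)–(2.000,1.872)
cell (1,2): code 1100 → (1.400,3.000)–(1.851,2.000)
cell (1,3): code 1000 → (2.000,3.790)–(1.400,3.000)
cell (2,1): code 0010 → (2.000,1.872)–(2.380,2.000)
cell (2,2): code 0111 → (2.380,2.000)–(3.000,2.391)
cell (2,3): code 1001 → (3.000,3.967)–(2.000,3.790)
cell (3,2): code 0010 → (3.000,2.391)–(3.585,3.000)
cell (3,3): code 0001 → (3.585,3.000)–(3.000,3.967)
total: 8 segments, chained into 1 closed loop(s), length Σ = 6.410099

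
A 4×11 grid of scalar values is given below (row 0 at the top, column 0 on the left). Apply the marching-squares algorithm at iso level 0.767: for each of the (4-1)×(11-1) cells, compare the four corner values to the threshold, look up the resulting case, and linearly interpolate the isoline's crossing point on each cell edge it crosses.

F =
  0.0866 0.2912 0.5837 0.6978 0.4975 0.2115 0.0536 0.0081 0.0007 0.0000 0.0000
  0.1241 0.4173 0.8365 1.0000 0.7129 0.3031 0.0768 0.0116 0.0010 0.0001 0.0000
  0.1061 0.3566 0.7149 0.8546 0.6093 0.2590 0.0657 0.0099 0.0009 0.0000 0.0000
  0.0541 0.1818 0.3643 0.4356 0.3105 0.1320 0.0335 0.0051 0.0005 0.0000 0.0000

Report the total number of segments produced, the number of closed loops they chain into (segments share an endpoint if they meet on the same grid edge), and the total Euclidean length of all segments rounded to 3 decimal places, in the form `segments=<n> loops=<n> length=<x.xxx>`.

segments=8 loops=1 length=5.893

cell (0,1): code 0100 → (0.725,2.000)–(1.000,1.834)
cell (0,2): code 1100 → (0.229,3.000)–(0.725,2.000)
cell (0,3): code 1000 → (1.000,3.812)–(0.229,3.000)
cell (1,1): code 0010 → (1.000,1.834)–(1.572,2.000)
cell (1,2): code 0111 → (1.572,2.000)–(2.000,2.373)
cell (1,3): code 1001 → (2.000,3.357)–(1.000,3.812)
cell (2,2): code 0010 → (2.000,2.373)–(2.209,3.000)
cell (2,3): code 0001 → (2.209,3.000)–(2.000,3.357)
total: 8 segments, chained into 1 closed loop(s), length Σ = 5.893113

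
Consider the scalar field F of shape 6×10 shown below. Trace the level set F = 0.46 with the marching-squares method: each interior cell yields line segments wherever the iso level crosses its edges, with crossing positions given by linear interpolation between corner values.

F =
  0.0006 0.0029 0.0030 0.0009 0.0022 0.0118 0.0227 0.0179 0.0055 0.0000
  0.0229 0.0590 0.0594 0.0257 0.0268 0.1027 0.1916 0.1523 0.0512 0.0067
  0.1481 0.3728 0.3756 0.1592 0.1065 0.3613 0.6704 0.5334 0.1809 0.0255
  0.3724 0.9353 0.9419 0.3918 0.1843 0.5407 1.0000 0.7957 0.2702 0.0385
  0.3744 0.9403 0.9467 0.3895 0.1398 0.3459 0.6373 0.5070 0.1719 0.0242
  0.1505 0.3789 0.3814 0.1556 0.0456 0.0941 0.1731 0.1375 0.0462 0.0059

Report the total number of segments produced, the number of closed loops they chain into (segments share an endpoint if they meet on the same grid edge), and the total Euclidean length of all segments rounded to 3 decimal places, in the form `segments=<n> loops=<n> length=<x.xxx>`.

cell (1,5): code 0100 → (1.561,6.000)–(2.000,5.319)
cell (1,6): code 1100 → (1.807,7.000)–(1.561,6.000)
cell (1,7): code 1000 → (2.000,7.208)–(1.807,7.000)
cell (2,0): code 0100 → (2.155,1.000)–(3.000,0.156)
cell (2,1): code 1100 → (2.149,2.000)–(2.155,1.000)
cell (2,2): code 1000 → (3.000,2.876)–(2.149,2.000)
cell (2,4): code 0100 → (2.550,5.000)–(3.000,4.774)
cell (2,5): code 1110 → (2.000,5.319)–(2.550,5.000)
cell (2,7): code 1001 → (3.000,7.639)–(2.000,7.208)
cell (3,0): code 0110 → (3.000,0.156)–(4.000,0.151)
cell (3,2): code 1001 → (4.000,2.873)–(3.000,2.876)
cell (3,4): code 0010 → (3.000,4.774)–(3.414,5.000)
cell (3,5): code 0111 → (3.414,5.000)–(4.000,5.392)
cell (3,7): code 1001 → (4.000,7.140)–(3.000,7.639)
cell (4,0): code 0010 → (4.000,0.151)–(4.856,1.000)
cell (4,1): code 0011 → (4.856,1.000)–(4.861,2.000)
cell (4,2): code 0001 → (4.861,2.000)–(4.000,2.873)
cell (4,5): code 0010 → (4.000,5.392)–(4.382,6.000)
cell (4,6): code 0011 → (4.382,6.000)–(4.127,7.000)
cell (4,7): code 0001 → (4.127,7.000)–(4.000,7.140)
total: 20 segments, chained into 2 closed loop(s), length Σ = 17.433554

segments=20 loops=2 length=17.434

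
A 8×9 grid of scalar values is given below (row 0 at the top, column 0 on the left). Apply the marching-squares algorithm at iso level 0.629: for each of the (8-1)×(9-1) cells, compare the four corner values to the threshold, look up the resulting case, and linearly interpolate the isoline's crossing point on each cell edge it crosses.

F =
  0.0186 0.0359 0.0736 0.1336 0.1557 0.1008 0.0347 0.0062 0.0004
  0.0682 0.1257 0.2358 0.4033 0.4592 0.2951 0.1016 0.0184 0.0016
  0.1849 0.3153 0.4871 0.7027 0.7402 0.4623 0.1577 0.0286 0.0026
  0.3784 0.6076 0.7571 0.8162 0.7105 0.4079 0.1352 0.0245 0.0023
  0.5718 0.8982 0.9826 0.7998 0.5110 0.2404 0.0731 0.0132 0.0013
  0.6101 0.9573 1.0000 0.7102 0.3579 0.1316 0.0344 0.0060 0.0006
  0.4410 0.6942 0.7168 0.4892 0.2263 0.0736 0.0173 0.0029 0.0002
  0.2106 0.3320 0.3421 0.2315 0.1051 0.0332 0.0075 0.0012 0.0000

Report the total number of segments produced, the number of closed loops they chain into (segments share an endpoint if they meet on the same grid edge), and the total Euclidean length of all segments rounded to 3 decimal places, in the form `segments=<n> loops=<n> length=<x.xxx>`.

cell (1,2): code 0100 → (1.754,3.000)–(2.000,2.658)
cell (1,3): code 1100 → (1.604,4.000)–(1.754,3.000)
cell (1,4): code 1000 → (2.000,4.400)–(1.604,4.000)
cell (2,1): code 0100 → (2.526,2.000)–(3.000,1.143)
cell (2,2): code 1110 → (2.000,2.658)–(2.526,2.000)
cell (2,4): code 1001 → (3.000,4.269)–(2.000,4.400)
cell (3,0): code 0100 → (3.074,1.000)–(4.000,0.175)
cell (3,1): code 1110 → (3.000,1.143)–(3.074,1.000)
cell (3,3): code 1011 → (4.000,3.591)–(3.409,4.000)
cell (3,4): code 0001 → (3.409,4.000)–(3.000,4.269)
cell (4,0): code 0110 → (4.000,0.175)–(5.000,0.054)
cell (4,3): code 1001 → (5.000,3.230)–(4.000,3.591)
cell (5,0): code 0110 → (5.000,0.054)–(6.000,0.742)
cell (5,2): code 1011 → (6.000,2.386)–(5.367,3.000)
cell (5,3): code 0001 → (5.367,3.000)–(5.000,3.230)
cell (6,0): code 0010 → (6.000,0.742)–(6.180,1.000)
cell (6,1): code 0011 → (6.180,1.000)–(6.234,2.000)
cell (6,2): code 0001 → (6.234,2.000)–(6.000,2.386)
total: 18 segments, chained into 1 closed loop(s), length Σ = 13.801563

segments=18 loops=1 length=13.802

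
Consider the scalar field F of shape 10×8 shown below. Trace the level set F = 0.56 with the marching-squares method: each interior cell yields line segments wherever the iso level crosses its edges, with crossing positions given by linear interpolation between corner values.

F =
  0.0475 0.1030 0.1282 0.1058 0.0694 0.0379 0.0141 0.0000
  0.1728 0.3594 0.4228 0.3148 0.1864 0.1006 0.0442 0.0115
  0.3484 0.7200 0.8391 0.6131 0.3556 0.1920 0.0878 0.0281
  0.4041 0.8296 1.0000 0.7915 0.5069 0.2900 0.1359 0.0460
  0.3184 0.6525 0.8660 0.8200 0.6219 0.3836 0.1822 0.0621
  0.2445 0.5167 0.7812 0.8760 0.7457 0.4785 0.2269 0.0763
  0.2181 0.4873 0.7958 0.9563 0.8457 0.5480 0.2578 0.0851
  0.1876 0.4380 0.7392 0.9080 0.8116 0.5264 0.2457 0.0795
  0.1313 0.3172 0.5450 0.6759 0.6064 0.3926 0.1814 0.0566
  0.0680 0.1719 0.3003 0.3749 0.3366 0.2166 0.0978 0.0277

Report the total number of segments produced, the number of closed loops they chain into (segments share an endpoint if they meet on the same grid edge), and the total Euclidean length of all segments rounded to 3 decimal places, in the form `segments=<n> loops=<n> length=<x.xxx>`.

cell (1,0): code 0100 → (1.556,1.000)–(2.000,0.569)
cell (1,1): code 1100 → (1.330,2.000)–(1.556,1.000)
cell (1,2): code 1100 → (1.822,3.000)–(1.330,2.000)
cell (1,3): code 1000 → (2.000,3.206)–(1.822,3.000)
cell (2,0): code 0110 → (2.000,0.569)–(3.000,0.366)
cell (2,3): code 1001 → (3.000,3.813)–(2.000,3.206)
cell (3,0): code 0110 → (3.000,0.366)–(4.000,0.723)
cell (3,3): code 1101 → (3.462,4.000)–(3.000,3.813)
cell (3,4): code 1000 → (4.000,4.260)–(3.462,4.000)
cell (4,0): code 0010 → (4.000,0.723)–(4.681,1.000)
cell (4,1): code 0111 → (4.681,1.000)–(5.000,1.164)
cell (4,4): code 1001 → (5.000,4.695)–(4.000,4.260)
cell (5,1): code 0110 → (5.000,1.164)–(6.000,1.236)
cell (5,4): code 1001 → (6.000,4.960)–(5.000,4.695)
cell (6,1): code 0110 → (6.000,1.236)–(7.000,1.405)
cell (6,4): code 1001 → (7.000,4.882)–(6.000,4.960)
cell (7,1): code 0010 → (7.000,1.405)–(7.923,2.000)
cell (7,2): code 0111 → (7.923,2.000)–(8.000,2.115)
cell (7,4): code 1001 → (8.000,4.217)–(7.000,4.882)
cell (8,2): code 0010 → (8.000,2.115)–(8.385,3.000)
cell (8,3): code 0011 → (8.385,3.000)–(8.172,4.000)
cell (8,4): code 0001 → (8.172,4.000)–(8.000,4.217)
total: 22 segments, chained into 1 closed loop(s), length Σ = 18.319028

segments=22 loops=1 length=18.319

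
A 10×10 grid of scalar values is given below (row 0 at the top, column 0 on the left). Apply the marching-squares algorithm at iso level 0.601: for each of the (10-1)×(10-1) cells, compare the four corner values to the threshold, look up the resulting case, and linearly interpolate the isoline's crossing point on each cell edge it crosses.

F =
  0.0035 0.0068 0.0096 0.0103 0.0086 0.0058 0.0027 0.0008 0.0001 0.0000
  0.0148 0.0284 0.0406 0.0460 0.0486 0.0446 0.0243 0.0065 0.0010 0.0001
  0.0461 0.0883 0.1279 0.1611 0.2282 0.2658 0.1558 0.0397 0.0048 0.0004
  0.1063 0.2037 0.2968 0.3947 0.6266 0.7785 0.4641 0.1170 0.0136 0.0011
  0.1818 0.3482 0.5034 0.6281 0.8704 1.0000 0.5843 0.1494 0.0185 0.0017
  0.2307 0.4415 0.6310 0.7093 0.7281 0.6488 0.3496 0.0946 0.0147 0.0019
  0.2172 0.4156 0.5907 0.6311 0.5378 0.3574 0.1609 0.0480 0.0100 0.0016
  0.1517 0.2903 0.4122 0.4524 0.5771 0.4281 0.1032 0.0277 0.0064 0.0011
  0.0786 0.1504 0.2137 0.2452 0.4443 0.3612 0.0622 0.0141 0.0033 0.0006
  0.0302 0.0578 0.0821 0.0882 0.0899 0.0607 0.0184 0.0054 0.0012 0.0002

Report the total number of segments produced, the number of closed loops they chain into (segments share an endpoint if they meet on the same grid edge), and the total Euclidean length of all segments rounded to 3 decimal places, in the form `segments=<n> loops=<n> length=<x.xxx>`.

cell (2,3): code 0100 → (2.936,4.000)–(3.000,3.890)
cell (2,4): code 1100 → (2.654,5.000)–(2.936,4.000)
cell (2,5): code 1000 → (3.000,5.565)–(2.654,5.000)
cell (3,2): code 0100 → (3.884,3.000)–(4.000,2.783)
cell (3,3): code 1110 → (3.000,3.890)–(3.884,3.000)
cell (3,5): code 1001 → (4.000,5.960)–(3.000,5.565)
cell (4,1): code 0100 → (4.765,2.000)–(5.000,1.842)
cell (4,2): code 1110 → (4.000,2.783)–(4.765,2.000)
cell (4,5): code 1001 → (5.000,5.160)–(4.000,5.960)
cell (5,1): code 0010 → (5.000,1.842)–(5.744,2.000)
cell (5,2): code 0111 → (5.744,2.000)–(6.000,2.255)
cell (5,3): code 1011 → (6.000,3.323)–(5.668,4.000)
cell (5,4): code 0011 → (5.668,4.000)–(5.164,5.000)
cell (5,5): code 0001 → (5.164,5.000)–(5.000,5.160)
cell (6,2): code 0010 → (6.000,2.255)–(6.168,3.000)
cell (6,3): code 0001 → (6.168,3.000)–(6.000,3.323)
total: 16 segments, chained into 1 closed loop(s), length Σ = 11.416214

segments=16 loops=1 length=11.416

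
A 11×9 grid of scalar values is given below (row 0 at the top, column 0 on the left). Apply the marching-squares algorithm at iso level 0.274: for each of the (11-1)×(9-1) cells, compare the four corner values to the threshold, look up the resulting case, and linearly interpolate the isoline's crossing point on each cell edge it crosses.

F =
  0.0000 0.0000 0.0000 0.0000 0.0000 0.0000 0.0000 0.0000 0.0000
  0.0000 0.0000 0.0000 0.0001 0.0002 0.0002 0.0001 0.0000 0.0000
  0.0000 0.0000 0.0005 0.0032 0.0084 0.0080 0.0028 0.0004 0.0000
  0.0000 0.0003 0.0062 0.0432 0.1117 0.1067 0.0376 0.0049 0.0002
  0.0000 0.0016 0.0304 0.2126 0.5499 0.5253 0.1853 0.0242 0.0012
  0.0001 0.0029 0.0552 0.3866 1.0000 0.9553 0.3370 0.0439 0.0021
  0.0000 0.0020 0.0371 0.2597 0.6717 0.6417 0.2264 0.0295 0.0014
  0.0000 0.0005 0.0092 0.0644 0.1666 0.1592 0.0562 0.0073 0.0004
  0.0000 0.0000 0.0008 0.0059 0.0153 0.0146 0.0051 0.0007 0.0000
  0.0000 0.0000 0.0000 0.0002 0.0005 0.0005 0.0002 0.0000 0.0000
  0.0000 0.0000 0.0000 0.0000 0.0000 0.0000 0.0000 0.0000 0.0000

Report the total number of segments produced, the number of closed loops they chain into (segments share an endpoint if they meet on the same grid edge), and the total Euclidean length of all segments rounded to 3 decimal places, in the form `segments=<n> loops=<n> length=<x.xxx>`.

cell (3,3): code 0100 → (3.370,4.000)–(4.000,3.182)
cell (3,4): code 1100 → (3.400,5.000)–(3.370,4.000)
cell (3,5): code 1000 → (4.000,5.739)–(3.400,5.000)
cell (4,2): code 0100 → (4.353,3.000)–(5.000,2.660)
cell (4,3): code 1110 → (4.000,3.182)–(4.353,3.000)
cell (4,5): code 1101 → (4.585,6.000)–(4.000,5.739)
cell (4,6): code 1000 → (5.000,6.215)–(4.585,6.000)
cell (5,2): code 0010 → (5.000,2.660)–(5.887,3.000)
cell (5,3): code 0111 → (5.887,3.000)–(6.000,3.035)
cell (5,5): code 1011 → (6.000,5.885)–(5.570,6.000)
cell (5,6): code 0001 → (5.570,6.000)–(5.000,6.215)
cell (6,3): code 0010 → (6.000,3.035)–(6.787,4.000)
cell (6,4): code 0011 → (6.787,4.000)–(6.762,5.000)
cell (6,5): code 0001 → (6.762,5.000)–(6.000,5.885)
total: 14 segments, chained into 1 closed loop(s), length Σ = 10.757161

segments=14 loops=1 length=10.757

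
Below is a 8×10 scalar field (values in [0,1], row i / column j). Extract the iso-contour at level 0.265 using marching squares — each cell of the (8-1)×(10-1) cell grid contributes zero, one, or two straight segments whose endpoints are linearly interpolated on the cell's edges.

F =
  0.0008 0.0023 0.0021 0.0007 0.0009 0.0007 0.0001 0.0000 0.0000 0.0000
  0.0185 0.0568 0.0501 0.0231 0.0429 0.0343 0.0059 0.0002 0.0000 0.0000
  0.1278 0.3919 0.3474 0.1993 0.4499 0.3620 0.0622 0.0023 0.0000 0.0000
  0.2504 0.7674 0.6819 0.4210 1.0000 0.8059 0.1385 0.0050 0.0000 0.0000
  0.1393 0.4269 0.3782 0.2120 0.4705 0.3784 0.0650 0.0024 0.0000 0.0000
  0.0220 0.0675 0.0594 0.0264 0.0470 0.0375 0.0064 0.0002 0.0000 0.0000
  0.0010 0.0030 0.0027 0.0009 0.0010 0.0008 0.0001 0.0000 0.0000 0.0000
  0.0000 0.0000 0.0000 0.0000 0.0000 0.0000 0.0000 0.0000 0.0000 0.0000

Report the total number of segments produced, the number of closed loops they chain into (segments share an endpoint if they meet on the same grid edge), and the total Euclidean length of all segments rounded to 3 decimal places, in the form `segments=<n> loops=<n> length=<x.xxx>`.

cell (1,0): code 0100 → (1.621,1.000)–(2.000,0.520)
cell (1,1): code 1100 → (1.723,2.000)–(1.621,1.000)
cell (1,2): code 1000 → (2.000,2.556)–(1.723,2.000)
cell (1,3): code 0100 → (1.546,4.000)–(2.000,3.262)
cell (1,4): code 1100 → (1.704,5.000)–(1.546,4.000)
cell (1,5): code 1000 → (2.000,5.324)–(1.704,5.000)
cell (2,0): code 0110 → (2.000,0.520)–(3.000,0.028)
cell (2,2): code 1101 → (2.296,3.000)–(2.000,2.556)
cell (2,3): code 1110 → (2.000,3.262)–(2.296,3.000)
cell (2,5): code 1001 → (3.000,5.810)–(2.000,5.324)
cell (3,0): code 0110 → (3.000,0.028)–(4.000,0.437)
cell (3,2): code 1011 → (4.000,2.681)–(3.746,3.000)
cell (3,3): code 0111 → (3.746,3.000)–(4.000,3.205)
cell (3,5): code 1001 → (4.000,5.362)–(3.000,5.810)
cell (4,0): code 0010 → (4.000,0.437)–(4.450,1.000)
cell (4,1): code 0011 → (4.450,1.000)–(4.355,2.000)
cell (4,2): code 0001 → (4.355,2.000)–(4.000,2.681)
cell (4,3): code 0010 → (4.000,3.205)–(4.485,4.000)
cell (4,4): code 0011 → (4.485,4.000)–(4.333,5.000)
cell (4,5): code 0001 → (4.333,5.000)–(4.000,5.362)
total: 20 segments, chained into 1 closed loop(s), length Σ = 15.549516

segments=20 loops=1 length=15.550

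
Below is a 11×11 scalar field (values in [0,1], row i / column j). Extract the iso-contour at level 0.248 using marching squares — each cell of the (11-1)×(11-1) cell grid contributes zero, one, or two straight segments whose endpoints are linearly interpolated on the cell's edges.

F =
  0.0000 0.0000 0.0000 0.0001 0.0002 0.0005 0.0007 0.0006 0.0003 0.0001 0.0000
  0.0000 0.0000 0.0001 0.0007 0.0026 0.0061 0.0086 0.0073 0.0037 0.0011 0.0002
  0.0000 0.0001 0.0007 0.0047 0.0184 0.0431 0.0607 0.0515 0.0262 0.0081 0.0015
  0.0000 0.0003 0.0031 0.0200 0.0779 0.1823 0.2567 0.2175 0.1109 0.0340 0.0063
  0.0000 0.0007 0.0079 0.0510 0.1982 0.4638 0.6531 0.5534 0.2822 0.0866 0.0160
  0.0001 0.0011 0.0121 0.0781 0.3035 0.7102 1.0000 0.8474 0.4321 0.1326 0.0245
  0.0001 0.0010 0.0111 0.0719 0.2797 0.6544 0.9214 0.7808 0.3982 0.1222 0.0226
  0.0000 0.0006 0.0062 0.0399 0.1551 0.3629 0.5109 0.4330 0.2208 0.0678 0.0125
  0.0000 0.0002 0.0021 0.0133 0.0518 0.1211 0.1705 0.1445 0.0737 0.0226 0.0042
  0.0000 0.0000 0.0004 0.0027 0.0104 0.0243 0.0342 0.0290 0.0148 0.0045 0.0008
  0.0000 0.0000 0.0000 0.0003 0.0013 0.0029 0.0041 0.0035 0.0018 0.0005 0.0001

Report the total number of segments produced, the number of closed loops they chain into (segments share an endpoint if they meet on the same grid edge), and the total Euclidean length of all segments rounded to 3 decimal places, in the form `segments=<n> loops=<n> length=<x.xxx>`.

segments=20 loops=1 length=15.082

cell (2,5): code 0100 → (2.956,6.000)–(3.000,5.883)
cell (2,6): code 1000 → (3.000,6.222)–(2.956,6.000)
cell (3,4): code 0100 → (3.233,5.000)–(4.000,4.188)
cell (3,5): code 1110 → (3.000,5.883)–(3.233,5.000)
cell (3,6): code 1101 → (3.091,7.000)–(3.000,6.222)
cell (3,7): code 1100 → (3.800,8.000)–(3.091,7.000)
cell (3,8): code 1000 → (4.000,8.175)–(3.800,8.000)
cell (4,3): code 0100 → (4.473,4.000)–(5.000,3.754)
cell (4,4): code 1110 → (4.000,4.188)–(4.473,4.000)
cell (4,8): code 1001 → (5.000,8.615)–(4.000,8.175)
cell (5,3): code 0110 → (5.000,3.754)–(6.000,3.847)
cell (5,8): code 1001 → (6.000,8.544)–(5.000,8.615)
cell (6,3): code 0010 → (6.000,3.847)–(6.254,4.000)
cell (6,4): code 0111 → (6.254,4.000)–(7.000,4.447)
cell (6,7): code 1011 → (7.000,7.872)–(6.847,8.000)
cell (6,8): code 0001 → (6.847,8.000)–(6.000,8.544)
cell (7,4): code 0010 → (7.000,4.447)–(7.475,5.000)
cell (7,5): code 0011 → (7.475,5.000)–(7.772,6.000)
cell (7,6): code 0011 → (7.772,6.000)–(7.641,7.000)
cell (7,7): code 0001 → (7.641,7.000)–(7.000,7.872)
total: 20 segments, chained into 1 closed loop(s), length Σ = 15.081974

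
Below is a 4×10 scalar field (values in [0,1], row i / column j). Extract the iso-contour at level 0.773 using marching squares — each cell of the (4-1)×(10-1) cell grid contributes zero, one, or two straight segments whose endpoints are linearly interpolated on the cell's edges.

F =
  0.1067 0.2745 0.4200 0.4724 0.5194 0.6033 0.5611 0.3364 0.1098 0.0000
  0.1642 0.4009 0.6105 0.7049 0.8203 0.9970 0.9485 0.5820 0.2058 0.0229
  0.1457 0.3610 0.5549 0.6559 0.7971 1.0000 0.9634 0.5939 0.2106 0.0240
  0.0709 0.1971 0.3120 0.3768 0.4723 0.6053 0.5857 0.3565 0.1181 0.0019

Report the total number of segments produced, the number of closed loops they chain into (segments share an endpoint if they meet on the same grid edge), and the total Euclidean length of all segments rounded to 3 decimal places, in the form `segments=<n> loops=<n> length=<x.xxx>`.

cell (0,3): code 0100 → (0.843,4.000)–(1.000,3.590)
cell (0,4): code 1100 → (0.431,5.000)–(0.843,4.000)
cell (0,5): code 1100 → (0.547,6.000)–(0.431,5.000)
cell (0,6): code 1000 → (1.000,6.479)–(0.547,6.000)
cell (1,3): code 0110 → (1.000,3.590)–(2.000,3.829)
cell (1,6): code 1001 → (2.000,6.515)–(1.000,6.479)
cell (2,3): code 0010 → (2.000,3.829)–(2.074,4.000)
cell (2,4): code 0011 → (2.074,4.000)–(2.575,5.000)
cell (2,5): code 0011 → (2.575,5.000)–(2.504,6.000)
cell (2,6): code 0001 → (2.504,6.000)–(2.000,6.515)
total: 10 segments, chained into 1 closed loop(s), length Σ = 8.243146

segments=10 loops=1 length=8.243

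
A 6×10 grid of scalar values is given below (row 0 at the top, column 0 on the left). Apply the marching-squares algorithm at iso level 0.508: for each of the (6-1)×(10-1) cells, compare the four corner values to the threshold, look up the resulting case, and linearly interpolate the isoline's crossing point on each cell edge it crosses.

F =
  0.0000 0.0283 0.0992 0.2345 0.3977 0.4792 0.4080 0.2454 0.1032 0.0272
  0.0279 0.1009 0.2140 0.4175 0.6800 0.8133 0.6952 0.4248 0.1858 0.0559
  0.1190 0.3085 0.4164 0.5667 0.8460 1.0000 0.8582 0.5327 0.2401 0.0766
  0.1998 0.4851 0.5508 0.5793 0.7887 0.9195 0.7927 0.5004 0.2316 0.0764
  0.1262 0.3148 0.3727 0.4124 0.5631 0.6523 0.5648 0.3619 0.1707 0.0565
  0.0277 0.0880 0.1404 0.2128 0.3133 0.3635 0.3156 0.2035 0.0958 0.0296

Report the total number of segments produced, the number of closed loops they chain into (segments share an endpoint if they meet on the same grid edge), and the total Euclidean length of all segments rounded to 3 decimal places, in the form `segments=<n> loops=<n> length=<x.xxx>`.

segments=20 loops=1 length=15.543

cell (0,3): code 0100 → (0.391,4.000)–(1.000,3.345)
cell (0,4): code 1100 → (0.086,5.000)–(0.391,4.000)
cell (0,5): code 1100 → (0.348,6.000)–(0.086,5.000)
cell (0,6): code 1000 → (1.000,6.692)–(0.348,6.000)
cell (1,2): code 0100 → (1.607,3.000)–(2.000,2.609)
cell (1,3): code 1110 → (1.000,3.345)–(1.607,3.000)
cell (1,6): code 1101 → (1.771,7.000)–(1.000,6.692)
cell (1,7): code 1000 → (2.000,7.084)–(1.771,7.000)
cell (2,1): code 0100 → (2.682,2.000)–(3.000,1.349)
cell (2,2): code 1110 → (2.000,2.609)–(2.682,2.000)
cell (2,6): code 1011 → (3.000,6.974)–(2.765,7.000)
cell (2,7): code 0001 → (2.765,7.000)–(2.000,7.084)
cell (3,1): code 0010 → (3.000,1.349)–(3.240,2.000)
cell (3,2): code 0011 → (3.240,2.000)–(3.427,3.000)
cell (3,3): code 0111 → (3.427,3.000)–(4.000,3.634)
cell (3,6): code 1001 → (4.000,6.280)–(3.000,6.974)
cell (4,3): code 0010 → (4.000,3.634)–(4.221,4.000)
cell (4,4): code 0011 → (4.221,4.000)–(4.500,5.000)
cell (4,5): code 0011 → (4.500,5.000)–(4.228,6.000)
cell (4,6): code 0001 → (4.228,6.000)–(4.000,6.280)
total: 20 segments, chained into 1 closed loop(s), length Σ = 15.542555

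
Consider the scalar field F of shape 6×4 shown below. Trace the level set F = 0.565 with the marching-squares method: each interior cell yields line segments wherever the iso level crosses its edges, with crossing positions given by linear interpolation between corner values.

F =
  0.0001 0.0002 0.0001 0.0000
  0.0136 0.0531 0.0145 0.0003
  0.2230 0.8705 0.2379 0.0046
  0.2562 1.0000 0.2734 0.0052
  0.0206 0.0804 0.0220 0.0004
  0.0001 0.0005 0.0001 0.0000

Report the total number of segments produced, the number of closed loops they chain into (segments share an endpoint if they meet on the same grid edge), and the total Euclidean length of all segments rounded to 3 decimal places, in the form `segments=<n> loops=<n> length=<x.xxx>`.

cell (1,0): code 0100 → (1.626,1.000)–(2.000,0.528)
cell (1,1): code 1000 → (2.000,1.483)–(1.626,1.000)
cell (2,0): code 0110 → (2.000,0.528)–(3.000,0.415)
cell (2,1): code 1001 → (3.000,1.599)–(2.000,1.483)
cell (3,0): code 0010 → (3.000,0.415)–(3.473,1.000)
cell (3,1): code 0001 → (3.473,1.000)–(3.000,1.599)
total: 6 segments, chained into 1 closed loop(s), length Σ = 4.740807

segments=6 loops=1 length=4.741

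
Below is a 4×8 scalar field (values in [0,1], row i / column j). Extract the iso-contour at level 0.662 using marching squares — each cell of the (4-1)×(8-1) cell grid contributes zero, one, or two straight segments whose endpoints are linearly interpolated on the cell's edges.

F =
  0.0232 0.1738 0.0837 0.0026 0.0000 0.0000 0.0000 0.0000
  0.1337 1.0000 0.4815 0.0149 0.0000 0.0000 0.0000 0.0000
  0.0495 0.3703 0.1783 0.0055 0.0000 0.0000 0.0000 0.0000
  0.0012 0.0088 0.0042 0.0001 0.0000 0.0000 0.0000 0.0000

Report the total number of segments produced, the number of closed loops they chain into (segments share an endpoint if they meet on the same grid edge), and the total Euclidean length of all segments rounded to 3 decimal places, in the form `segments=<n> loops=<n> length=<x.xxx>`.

cell (0,0): code 0100 → (0.591,1.000)–(1.000,0.610)
cell (0,1): code 1000 → (1.000,1.652)–(0.591,1.000)
cell (1,0): code 0010 → (1.000,0.610)–(1.537,1.000)
cell (1,1): code 0001 → (1.537,1.000)–(1.000,1.652)
total: 4 segments, chained into 1 closed loop(s), length Σ = 2.842959

segments=4 loops=1 length=2.843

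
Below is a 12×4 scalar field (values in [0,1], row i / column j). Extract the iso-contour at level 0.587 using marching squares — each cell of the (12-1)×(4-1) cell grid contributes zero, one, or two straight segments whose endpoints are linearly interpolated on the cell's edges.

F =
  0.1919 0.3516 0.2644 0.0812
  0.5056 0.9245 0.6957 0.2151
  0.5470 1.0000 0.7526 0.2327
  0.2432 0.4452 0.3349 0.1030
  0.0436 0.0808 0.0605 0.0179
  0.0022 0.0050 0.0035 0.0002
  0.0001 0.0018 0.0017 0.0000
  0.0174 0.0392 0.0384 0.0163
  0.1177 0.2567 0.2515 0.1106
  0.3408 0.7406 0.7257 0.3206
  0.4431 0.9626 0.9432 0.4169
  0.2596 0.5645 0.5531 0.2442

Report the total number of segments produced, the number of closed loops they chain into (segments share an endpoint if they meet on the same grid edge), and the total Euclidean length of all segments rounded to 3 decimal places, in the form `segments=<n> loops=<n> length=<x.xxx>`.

segments=16 loops=2 length=14.531

cell (0,0): code 0100 → (0.411,1.000)–(1.000,0.194)
cell (0,1): code 1100 → (0.748,2.000)–(0.411,1.000)
cell (0,2): code 1000 → (1.000,2.226)–(0.748,2.000)
cell (1,0): code 0110 → (1.000,0.194)–(2.000,0.088)
cell (1,2): code 1001 → (2.000,2.319)–(1.000,2.226)
cell (2,0): code 0010 → (2.000,0.088)–(2.744,1.000)
cell (2,1): code 0011 → (2.744,1.000)–(2.396,2.000)
cell (2,2): code 0001 → (2.396,2.000)–(2.000,2.319)
cell (8,0): code 0100 → (8.683,1.000)–(9.000,0.616)
cell (8,1): code 1100 → (8.708,2.000)–(8.683,1.000)
cell (8,2): code 1000 → (9.000,2.342)–(8.708,2.000)
cell (9,0): code 0110 → (9.000,0.616)–(10.000,0.277)
cell (9,2): code 1001 → (10.000,2.677)–(9.000,2.342)
cell (10,0): code 0010 → (10.000,0.277)–(10.943,1.000)
cell (10,1): code 0011 → (10.943,1.000)–(10.913,2.000)
cell (10,2): code 0001 → (10.913,2.000)–(10.000,2.677)
total: 16 segments, chained into 2 closed loop(s), length Σ = 14.531178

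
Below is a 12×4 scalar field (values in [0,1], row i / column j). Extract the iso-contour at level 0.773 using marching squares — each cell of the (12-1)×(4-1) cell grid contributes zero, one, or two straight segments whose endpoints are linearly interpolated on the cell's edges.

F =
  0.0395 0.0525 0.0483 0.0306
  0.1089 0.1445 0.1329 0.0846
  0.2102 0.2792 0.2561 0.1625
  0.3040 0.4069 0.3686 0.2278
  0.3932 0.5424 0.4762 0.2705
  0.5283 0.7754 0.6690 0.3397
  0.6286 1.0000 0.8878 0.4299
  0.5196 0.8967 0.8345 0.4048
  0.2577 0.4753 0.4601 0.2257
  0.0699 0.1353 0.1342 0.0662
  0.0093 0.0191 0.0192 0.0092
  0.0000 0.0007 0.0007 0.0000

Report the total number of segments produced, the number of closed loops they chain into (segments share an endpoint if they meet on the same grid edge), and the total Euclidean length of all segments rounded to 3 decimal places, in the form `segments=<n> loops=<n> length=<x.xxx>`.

segments=10 loops=1 length=6.586

cell (4,0): code 0100 → (4.990,1.000)–(5.000,0.990)
cell (4,1): code 1000 → (5.000,1.023)–(4.990,1.000)
cell (5,0): code 0110 → (5.000,0.990)–(6.000,0.389)
cell (5,1): code 1101 → (5.475,2.000)–(5.000,1.023)
cell (5,2): code 1000 → (6.000,2.251)–(5.475,2.000)
cell (6,0): code 0110 → (6.000,0.389)–(7.000,0.672)
cell (6,2): code 1001 → (7.000,2.143)–(6.000,2.251)
cell (7,0): code 0010 → (7.000,0.672)–(7.294,1.000)
cell (7,1): code 0011 → (7.294,1.000)–(7.164,2.000)
cell (7,2): code 0001 → (7.164,2.000)–(7.000,2.143)
total: 10 segments, chained into 1 closed loop(s), length Σ = 6.585778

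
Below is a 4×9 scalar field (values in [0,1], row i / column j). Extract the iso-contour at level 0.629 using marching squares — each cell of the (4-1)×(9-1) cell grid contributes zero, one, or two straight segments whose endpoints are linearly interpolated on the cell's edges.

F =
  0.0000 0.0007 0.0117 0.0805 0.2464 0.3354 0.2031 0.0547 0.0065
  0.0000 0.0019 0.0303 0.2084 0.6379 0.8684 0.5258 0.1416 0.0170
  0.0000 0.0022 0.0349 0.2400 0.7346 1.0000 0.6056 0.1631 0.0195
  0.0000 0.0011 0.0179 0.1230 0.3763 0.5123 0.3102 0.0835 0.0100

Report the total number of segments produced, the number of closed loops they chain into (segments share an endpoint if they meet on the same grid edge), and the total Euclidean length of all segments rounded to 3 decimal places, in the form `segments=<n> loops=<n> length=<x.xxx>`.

segments=8 loops=1 length=6.673

cell (0,3): code 0100 → (0.977,4.000)–(1.000,3.979)
cell (0,4): code 1100 → (0.551,5.000)–(0.977,4.000)
cell (0,5): code 1000 → (1.000,5.699)–(0.551,5.000)
cell (1,3): code 0110 → (1.000,3.979)–(2.000,3.786)
cell (1,5): code 1001 → (2.000,5.941)–(1.000,5.699)
cell (2,3): code 0010 → (2.000,3.786)–(2.295,4.000)
cell (2,4): code 0011 → (2.295,4.000)–(2.761,5.000)
cell (2,5): code 0001 → (2.761,5.000)–(2.000,5.941)
total: 8 segments, chained into 1 closed loop(s), length Σ = 6.672762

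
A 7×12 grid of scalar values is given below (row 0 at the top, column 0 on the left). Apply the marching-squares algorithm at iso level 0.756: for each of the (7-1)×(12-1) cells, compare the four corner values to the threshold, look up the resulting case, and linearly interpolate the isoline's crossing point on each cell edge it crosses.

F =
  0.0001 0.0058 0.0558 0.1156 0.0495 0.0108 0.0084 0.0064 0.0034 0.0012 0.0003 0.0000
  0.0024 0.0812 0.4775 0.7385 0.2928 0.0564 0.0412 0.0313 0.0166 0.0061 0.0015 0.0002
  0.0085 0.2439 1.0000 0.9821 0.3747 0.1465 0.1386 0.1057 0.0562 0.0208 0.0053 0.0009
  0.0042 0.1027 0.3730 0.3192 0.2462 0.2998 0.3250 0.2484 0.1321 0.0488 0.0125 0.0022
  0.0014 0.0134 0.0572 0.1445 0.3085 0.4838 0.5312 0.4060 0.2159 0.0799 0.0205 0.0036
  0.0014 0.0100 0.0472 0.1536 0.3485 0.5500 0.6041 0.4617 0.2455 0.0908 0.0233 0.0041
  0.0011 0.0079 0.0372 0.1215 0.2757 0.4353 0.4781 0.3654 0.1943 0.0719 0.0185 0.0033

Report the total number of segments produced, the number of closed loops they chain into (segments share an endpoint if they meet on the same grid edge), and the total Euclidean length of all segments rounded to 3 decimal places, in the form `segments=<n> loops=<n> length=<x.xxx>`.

cell (1,1): code 0100 → (1.533,2.000)–(2.000,1.677)
cell (1,2): code 1100 → (1.072,3.000)–(1.533,2.000)
cell (1,3): code 1000 → (2.000,3.372)–(1.072,3.000)
cell (2,1): code 0010 → (2.000,1.677)–(2.389,2.000)
cell (2,2): code 0011 → (2.389,2.000)–(2.341,3.000)
cell (2,3): code 0001 → (2.341,3.000)–(2.000,3.372)
total: 6 segments, chained into 1 closed loop(s), length Σ = 4.680464

segments=6 loops=1 length=4.680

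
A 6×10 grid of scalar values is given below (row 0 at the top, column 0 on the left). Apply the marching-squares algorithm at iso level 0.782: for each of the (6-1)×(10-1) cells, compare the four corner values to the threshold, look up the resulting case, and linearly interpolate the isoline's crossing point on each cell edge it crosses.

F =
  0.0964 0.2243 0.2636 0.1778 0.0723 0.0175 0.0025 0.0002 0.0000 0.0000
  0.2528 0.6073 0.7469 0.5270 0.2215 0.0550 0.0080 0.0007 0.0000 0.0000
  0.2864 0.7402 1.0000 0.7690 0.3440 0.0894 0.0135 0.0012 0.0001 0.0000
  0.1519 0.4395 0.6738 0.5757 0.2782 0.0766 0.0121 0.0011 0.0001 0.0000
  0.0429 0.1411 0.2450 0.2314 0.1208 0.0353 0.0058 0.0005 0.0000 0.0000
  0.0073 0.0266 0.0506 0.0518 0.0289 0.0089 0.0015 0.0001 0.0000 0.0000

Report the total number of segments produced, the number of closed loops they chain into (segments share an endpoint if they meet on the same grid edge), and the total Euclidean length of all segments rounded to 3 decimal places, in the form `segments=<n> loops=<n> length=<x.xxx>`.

segments=4 loops=1 length=4.709

cell (1,1): code 0100 → (1.139,2.000)–(2.000,1.161)
cell (1,2): code 1000 → (2.000,2.944)–(1.139,2.000)
cell (2,1): code 0010 → (2.000,1.161)–(2.668,2.000)
cell (2,2): code 0001 → (2.668,2.000)–(2.000,2.944)
total: 4 segments, chained into 1 closed loop(s), length Σ = 4.709284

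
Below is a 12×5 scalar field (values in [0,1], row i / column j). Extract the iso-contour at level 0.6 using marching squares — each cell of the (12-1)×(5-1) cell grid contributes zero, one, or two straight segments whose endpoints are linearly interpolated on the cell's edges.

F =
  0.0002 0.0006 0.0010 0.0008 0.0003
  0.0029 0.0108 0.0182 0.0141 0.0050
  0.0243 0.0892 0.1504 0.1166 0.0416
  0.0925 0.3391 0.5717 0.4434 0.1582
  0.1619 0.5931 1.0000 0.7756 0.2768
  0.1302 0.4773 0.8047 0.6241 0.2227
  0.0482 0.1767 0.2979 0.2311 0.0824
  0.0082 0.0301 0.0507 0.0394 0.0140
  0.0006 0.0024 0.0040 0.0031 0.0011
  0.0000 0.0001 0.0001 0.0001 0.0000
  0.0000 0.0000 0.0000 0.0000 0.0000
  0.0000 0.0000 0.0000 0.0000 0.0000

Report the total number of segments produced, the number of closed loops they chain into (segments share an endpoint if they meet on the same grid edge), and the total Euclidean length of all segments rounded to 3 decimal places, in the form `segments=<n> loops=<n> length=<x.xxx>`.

cell (3,1): code 0100 → (3.066,2.000)–(4.000,1.017)
cell (3,2): code 1100 → (3.471,3.000)–(3.066,2.000)
cell (3,3): code 1000 → (4.000,3.352)–(3.471,3.000)
cell (4,1): code 0110 → (4.000,1.017)–(5.000,1.375)
cell (4,3): code 1001 → (5.000,3.060)–(4.000,3.352)
cell (5,1): code 0010 → (5.000,1.375)–(5.404,2.000)
cell (5,2): code 0011 → (5.404,2.000)–(5.061,3.000)
cell (5,3): code 0001 → (5.061,3.000)–(5.000,3.060)
total: 8 segments, chained into 1 closed loop(s), length Σ = 7.061139

segments=8 loops=1 length=7.061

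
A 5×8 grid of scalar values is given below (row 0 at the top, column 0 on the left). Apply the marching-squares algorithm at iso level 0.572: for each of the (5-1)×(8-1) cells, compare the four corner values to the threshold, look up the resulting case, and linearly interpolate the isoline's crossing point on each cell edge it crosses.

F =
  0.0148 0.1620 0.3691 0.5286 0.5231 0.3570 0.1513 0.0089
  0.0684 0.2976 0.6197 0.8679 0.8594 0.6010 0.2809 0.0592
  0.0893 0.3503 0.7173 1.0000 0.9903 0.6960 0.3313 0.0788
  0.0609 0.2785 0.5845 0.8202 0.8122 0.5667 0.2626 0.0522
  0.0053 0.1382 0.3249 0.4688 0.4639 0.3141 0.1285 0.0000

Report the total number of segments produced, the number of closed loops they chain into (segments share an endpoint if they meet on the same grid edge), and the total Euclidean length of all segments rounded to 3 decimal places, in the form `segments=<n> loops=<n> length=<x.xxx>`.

segments=14 loops=1 length=11.486

cell (0,1): code 0100 → (0.810,2.000)–(1.000,1.852)
cell (0,2): code 1100 → (0.128,3.000)–(0.810,2.000)
cell (0,3): code 1100 → (0.145,4.000)–(0.128,3.000)
cell (0,4): code 1100 → (0.881,5.000)–(0.145,4.000)
cell (0,5): code 1000 → (1.000,5.091)–(0.881,5.000)
cell (1,1): code 0110 → (1.000,1.852)–(2.000,1.604)
cell (1,5): code 1001 → (2.000,5.340)–(1.000,5.091)
cell (2,1): code 0110 → (2.000,1.604)–(3.000,1.959)
cell (2,4): code 1011 → (3.000,4.978)–(2.959,5.000)
cell (2,5): code 0001 → (2.959,5.000)–(2.000,5.340)
cell (3,1): code 0010 → (3.000,1.959)–(3.048,2.000)
cell (3,2): code 0011 → (3.048,2.000)–(3.706,3.000)
cell (3,3): code 0011 → (3.706,3.000)–(3.690,4.000)
cell (3,4): code 0001 → (3.690,4.000)–(3.000,4.978)
total: 14 segments, chained into 1 closed loop(s), length Σ = 11.485888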